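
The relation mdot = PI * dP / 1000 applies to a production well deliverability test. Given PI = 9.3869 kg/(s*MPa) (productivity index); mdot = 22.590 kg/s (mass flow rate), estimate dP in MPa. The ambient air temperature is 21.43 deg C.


dP = mdot * 1000 / PI
dP = 22.590 * 1000 / 9.3869
dP = 2406.545 kPa
Convert: 2406.545 kPa * 0.001 = 2.4065 MPa
dP = 2.4065 MPa


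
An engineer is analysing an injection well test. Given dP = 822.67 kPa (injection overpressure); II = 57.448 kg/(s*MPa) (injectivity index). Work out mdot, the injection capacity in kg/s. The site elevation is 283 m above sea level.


mdot = II * dP / 1000
mdot = 57.448 * 822.67 / 1000
mdot = 47.261 kg/s


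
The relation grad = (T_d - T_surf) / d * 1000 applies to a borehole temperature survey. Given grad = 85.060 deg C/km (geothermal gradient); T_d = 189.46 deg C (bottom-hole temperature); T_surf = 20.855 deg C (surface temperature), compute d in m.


d = (T_d - T_surf) / grad * 1000
d = (189.46 - 20.855) / 85.060 * 1000
d = 1982.2 m


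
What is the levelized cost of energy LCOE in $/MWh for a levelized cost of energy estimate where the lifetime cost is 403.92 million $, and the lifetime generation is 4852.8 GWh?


LCOE = C_tot / E_tot * 100
LCOE = 403.92 / 4852.8 * 100
LCOE = 8.323442 cents/kWh
Convert: 8.323442 cents/kWh * 10.0 = 83.234 $/MWh
LCOE = 83.234 $/MWh


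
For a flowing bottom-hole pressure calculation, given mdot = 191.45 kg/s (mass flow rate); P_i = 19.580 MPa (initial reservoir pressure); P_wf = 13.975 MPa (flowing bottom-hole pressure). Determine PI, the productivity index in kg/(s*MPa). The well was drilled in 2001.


PI = mdot / (P_i - P_wf)
PI = 191.45 / (19.580 - 13.975)
PI = 34.157 kg/(s*MPa)


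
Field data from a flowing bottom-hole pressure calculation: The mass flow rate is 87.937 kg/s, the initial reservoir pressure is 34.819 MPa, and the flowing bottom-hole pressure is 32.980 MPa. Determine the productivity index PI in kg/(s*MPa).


PI = mdot / (P_i - P_wf)
PI = 87.937 / (34.819 - 32.980)
PI = 47.818 kg/(s*MPa)


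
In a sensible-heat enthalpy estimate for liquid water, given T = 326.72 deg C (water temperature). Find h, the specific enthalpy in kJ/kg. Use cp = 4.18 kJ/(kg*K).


h = cp * T
h = 4.18 * 326.72
h = 1365.7 kJ/kg


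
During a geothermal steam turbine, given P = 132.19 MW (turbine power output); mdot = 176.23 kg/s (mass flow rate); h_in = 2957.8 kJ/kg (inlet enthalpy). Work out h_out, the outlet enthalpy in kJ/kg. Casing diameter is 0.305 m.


h_out = h_in - P * 1000 / mdot
h_out = 2957.8 - 132.19 * 1000 / 176.23
h_out = 2207.7 kJ/kg


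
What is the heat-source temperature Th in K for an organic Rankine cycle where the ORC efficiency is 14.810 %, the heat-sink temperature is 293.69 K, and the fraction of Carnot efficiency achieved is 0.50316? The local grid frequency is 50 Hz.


Th = Tc / (1 - (eta_orc/100)/f)
Th = 293.69 / (1 - (14.810/100)/0.50316)
Th = 416.19 K


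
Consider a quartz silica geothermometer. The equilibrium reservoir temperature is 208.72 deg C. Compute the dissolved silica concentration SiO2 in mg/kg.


SiO2 = 10^(5.19 - 1309/(T_eq + 273.15))
SiO2 = 10^(5.19 - 1309/(208.72 + 273.15))
SiO2 = 297.51 mg/kg


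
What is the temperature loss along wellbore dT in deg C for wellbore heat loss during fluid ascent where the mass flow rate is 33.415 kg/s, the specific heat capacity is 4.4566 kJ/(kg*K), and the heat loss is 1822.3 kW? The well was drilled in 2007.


dT = Q_loss / (mdot * cp)
dT = 1822.3 / (33.415 * 4.4566)
dT = 12.23699 K
Convert (temperature difference, 1 K = 1 deg C): 12.23699 K = 12.23699 deg C
dT = 12.237 deg C


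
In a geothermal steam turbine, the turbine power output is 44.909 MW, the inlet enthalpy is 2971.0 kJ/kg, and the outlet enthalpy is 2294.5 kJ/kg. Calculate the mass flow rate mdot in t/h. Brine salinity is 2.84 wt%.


mdot = P * 1000 / (h_in - h_out)
mdot = 44.909 * 1000 / (2971.0 - 2294.5)
mdot = 66.38433 kg/s
Convert: 66.38433 kg/s * 3.6 = 238.98 t/h
mdot = 238.98 t/h


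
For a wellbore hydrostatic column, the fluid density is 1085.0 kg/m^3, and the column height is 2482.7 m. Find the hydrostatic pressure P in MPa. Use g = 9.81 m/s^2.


P = rho * g * h / 1e6
P = 1085.0 * 9.81 * 2482.7 / 1e6
P = 26.425 MPa


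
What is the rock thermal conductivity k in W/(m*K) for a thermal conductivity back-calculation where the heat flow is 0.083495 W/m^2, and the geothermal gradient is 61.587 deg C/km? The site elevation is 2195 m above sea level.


k = q / (grad / 1000)
k = 0.083495 / (61.587 / 1000)
k = 1.3557 W/(m*K)


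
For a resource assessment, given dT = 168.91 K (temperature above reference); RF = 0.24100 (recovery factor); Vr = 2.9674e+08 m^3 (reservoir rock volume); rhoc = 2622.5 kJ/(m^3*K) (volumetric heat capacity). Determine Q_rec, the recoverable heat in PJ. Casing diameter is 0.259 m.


Step 1: Q_s = Vr*rhoc*dT/1e12 = 2.9674e+08*2622.5*168.91/1e12 = 131.4459 PJ
Step 2: Q_rec = Q_s * RF = 131.4459 * 0.241 = 31.678 PJ
Q_rec = 31.678 PJ


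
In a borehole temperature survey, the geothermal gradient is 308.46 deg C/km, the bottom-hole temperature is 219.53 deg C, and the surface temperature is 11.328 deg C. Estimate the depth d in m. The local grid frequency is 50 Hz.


d = (T_d - T_surf) / grad * 1000
d = (219.53 - 11.328) / 308.46 * 1000
d = 674.97 m


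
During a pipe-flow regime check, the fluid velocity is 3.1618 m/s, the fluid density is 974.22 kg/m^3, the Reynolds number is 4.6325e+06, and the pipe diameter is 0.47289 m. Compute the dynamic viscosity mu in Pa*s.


mu = rho * vel * D / Re
mu = 974.22 * 3.1618 * 0.47289 / 4.6325e+06
mu = 0.00031444 Pa*s


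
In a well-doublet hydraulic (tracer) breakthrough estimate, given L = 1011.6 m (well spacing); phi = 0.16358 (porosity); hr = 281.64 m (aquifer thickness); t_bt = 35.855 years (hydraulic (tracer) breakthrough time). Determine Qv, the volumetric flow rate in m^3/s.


Qv = pi*hr*phi*L^2 / (3*t_bt*365.25*86400)
Qv = pi*281.64*0.16358*1011.6^2 / (3*35.855*365.25*86400)
Qv = 0.043633 m^3/s


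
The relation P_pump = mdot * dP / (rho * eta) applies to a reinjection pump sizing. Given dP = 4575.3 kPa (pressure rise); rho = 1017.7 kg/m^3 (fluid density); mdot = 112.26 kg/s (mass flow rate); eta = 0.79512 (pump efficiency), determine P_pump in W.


P_pump = mdot * dP / (rho * eta)
P_pump = 112.26 * 4575.3 / (1017.7 * 0.79512)
P_pump = 634.7346 kW
Convert: 634.7346 kW * 1000.0 = 6.3473e+05 W
P_pump = 6.3473e+05 W


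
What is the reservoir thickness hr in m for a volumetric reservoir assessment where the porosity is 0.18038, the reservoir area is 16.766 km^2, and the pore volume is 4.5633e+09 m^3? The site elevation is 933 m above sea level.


hr = Vp / (A * 1e6 * phi)
hr = 4.5633e+09 / (16.766 * 1e6 * 0.18038)
hr = 1508.9 m


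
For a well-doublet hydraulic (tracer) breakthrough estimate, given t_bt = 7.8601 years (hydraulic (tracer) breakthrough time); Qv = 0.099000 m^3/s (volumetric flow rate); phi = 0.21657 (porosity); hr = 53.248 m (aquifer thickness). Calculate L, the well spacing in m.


L = sqrt(t_bt*365.25*86400*3*Qv / (pi*hr*phi))
L = sqrt(7.8601*365.25*86400*3*0.099000 / (pi*53.248*0.21657))
L = 1426.0 m


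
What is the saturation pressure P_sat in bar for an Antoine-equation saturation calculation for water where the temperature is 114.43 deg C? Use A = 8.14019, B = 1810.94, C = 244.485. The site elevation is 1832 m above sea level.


P_sat = 10^(A - B/(C + T)) / 760 * 0.101325
P_sat = 10^(8.14019 - 1810.94/(244.485 + 114.43)) / 760 * 0.101325
P_sat = 0.1657667 MPa
Convert: 0.1657667 MPa * 10.0 = 1.6577 bar
P_sat = 1.6577 bar


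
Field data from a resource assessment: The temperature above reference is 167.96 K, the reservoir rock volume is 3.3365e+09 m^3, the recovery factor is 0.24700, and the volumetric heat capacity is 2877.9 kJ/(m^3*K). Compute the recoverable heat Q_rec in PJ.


Step 1: Q_s = Vr*rhoc*dT/1e12 = 3.3365e+09*2877.9*167.96/1e12 = 1612.771 PJ
Step 2: Q_rec = Q_s * RF = 1612.771 * 0.247 = 398.35 PJ
Q_rec = 398.35 PJ


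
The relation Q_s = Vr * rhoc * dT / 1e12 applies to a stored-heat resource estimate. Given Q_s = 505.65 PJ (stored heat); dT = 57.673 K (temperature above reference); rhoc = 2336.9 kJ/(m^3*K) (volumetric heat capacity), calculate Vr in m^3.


Vr = Q_s * 1e12 / (rhoc * dT)
Vr = 505.65 * 1e12 / (2336.9 * 57.673)
Vr = 3.7518e+09 m^3


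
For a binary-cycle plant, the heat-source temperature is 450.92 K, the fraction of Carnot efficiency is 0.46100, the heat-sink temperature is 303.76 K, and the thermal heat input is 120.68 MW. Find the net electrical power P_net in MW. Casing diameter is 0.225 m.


Step 1: eta = (1 - Tc/Th)*f = (1 - 303.76/450.92)*0.461 = 0.1504497
Step 2: P_net = eta * Q_in = 0.1504497 * 120.68 = 18.156 MW
P_net = 18.156 MW


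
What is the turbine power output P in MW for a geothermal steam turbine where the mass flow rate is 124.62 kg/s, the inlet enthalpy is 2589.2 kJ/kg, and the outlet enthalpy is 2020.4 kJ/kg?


P = mdot * (h_in - h_out) / 1000
P = 124.62 * (2589.2 - 2020.4) / 1000
P = 70.884 MW


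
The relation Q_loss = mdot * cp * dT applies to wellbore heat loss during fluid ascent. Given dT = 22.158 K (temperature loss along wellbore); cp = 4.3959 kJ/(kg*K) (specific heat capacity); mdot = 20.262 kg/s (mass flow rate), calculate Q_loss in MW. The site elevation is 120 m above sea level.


Q_loss = mdot * cp * dT
Q_loss = 20.262 * 4.3959 * 22.158
Q_loss = 1973.607 kW
Convert: 1973.607 kW * 0.001 = 1.9736 MW
Q_loss = 1.9736 MW


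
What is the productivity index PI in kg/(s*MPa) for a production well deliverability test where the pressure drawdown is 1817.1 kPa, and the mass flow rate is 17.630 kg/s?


PI = mdot * 1000 / dP
PI = 17.630 * 1000 / 1817.1
PI = 9.7023 kg/(s*MPa)


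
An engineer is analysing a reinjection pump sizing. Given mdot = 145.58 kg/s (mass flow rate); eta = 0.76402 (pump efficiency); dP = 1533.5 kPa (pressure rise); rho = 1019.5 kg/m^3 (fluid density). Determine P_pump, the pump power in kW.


P_pump = mdot * dP / (rho * eta)
P_pump = 145.58 * 1533.5 / (1019.5 * 0.76402)
P_pump = 286.61 kW


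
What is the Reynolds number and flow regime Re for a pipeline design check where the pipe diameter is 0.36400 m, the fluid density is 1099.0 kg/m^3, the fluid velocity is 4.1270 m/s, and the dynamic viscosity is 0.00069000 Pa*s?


Step 1: Re = rho*vel*D/mu = 1099.0*4.127*0.364/0.00069 = 2.3927e+06
Step 2: Re = 2.3927e+06 > 4000, so flow is turbulent.
Re = 2.3927e+06 (turbulent)


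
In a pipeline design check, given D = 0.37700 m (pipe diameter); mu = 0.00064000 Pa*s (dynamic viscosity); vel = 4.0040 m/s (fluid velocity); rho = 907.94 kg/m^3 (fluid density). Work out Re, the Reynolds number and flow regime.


Step 1: Re = rho*vel*D/mu = 907.94*4.004*0.377/0.00064 = 2.1415e+06
Step 2: Re = 2.1415e+06 > 4000, so flow is turbulent.
Re = 2.1415e+06 (turbulent)


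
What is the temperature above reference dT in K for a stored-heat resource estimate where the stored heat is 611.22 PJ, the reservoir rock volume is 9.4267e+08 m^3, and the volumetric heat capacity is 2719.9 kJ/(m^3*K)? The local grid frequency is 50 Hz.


dT = Q_s * 1e12 / (Vr * rhoc)
dT = 611.22 * 1e12 / (9.4267e+08 * 2719.9)
dT = 238.39 K


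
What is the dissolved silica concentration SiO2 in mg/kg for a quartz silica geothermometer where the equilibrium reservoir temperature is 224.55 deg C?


SiO2 = 10^(5.19 - 1309/(T_eq + 273.15))
SiO2 = 10^(5.19 - 1309/(224.55 + 273.15))
SiO2 = 363.00 mg/kg


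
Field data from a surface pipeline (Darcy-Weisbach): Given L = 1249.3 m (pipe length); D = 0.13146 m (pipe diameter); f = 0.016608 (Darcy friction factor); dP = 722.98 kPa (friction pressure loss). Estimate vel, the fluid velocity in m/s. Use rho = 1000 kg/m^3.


vel = sqrt(dP*1000*2*D / (f*L*rho))
vel = sqrt(722.98*1000*2*0.13146 / (0.016608*1249.3*1000))
vel = 3.0268 m/s


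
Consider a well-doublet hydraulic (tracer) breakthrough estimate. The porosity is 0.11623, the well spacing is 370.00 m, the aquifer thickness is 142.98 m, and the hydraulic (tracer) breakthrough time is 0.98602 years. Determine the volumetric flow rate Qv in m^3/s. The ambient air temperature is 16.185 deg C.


Qv = pi*hr*phi*L^2 / (3*t_bt*365.25*86400)
Qv = pi*142.98*0.11623*370.00^2 / (3*0.98602*365.25*86400)
Qv = 0.076566 m^3/s


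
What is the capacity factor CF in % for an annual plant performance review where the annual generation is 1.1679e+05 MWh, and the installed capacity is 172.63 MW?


CF = E_a / (cap * 8760) * 100
CF = 1.1679e+05 / (172.63 * 8760) * 100
CF = 7.7230 %


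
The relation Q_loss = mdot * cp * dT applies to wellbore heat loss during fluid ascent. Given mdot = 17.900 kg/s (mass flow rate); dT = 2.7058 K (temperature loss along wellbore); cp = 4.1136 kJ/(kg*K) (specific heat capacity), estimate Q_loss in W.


Q_loss = mdot * cp * dT
Q_loss = 17.900 * 4.1136 * 2.7058
Q_loss = 199.2374 kW
Convert: 199.2374 kW * 1000.0 = 1.9924e+05 W
Q_loss = 1.9924e+05 W


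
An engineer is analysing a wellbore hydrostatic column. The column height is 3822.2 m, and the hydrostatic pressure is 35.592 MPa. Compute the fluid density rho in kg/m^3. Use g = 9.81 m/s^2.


rho = P * 1e6 / (g * h)
rho = 35.592 * 1e6 / (9.81 * 3822.2)
rho = 949.23 kg/m^3


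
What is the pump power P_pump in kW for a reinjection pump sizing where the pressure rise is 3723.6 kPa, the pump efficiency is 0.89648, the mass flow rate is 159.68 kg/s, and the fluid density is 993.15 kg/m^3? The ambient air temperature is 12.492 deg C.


P_pump = mdot * dP / (rho * eta)
P_pump = 159.68 * 3723.6 / (993.15 * 0.89648)
P_pump = 667.82 kW


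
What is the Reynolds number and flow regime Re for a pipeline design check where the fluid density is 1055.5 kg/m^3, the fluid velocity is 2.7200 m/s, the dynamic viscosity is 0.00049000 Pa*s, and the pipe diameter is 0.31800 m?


Step 1: Re = rho*vel*D/mu = 1055.5*2.72*0.318/0.00049 = 1.8632e+06
Step 2: Re = 1.8632e+06 > 4000, so flow is turbulent.
Re = 1.8632e+06 (turbulent)


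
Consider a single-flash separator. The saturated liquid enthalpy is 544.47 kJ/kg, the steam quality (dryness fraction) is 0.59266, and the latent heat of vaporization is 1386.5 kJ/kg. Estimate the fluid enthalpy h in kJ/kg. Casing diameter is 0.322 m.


h = hf + x * hfg
h = 544.47 + 0.59266 * 1386.5
h = 1366.2 kJ/kg


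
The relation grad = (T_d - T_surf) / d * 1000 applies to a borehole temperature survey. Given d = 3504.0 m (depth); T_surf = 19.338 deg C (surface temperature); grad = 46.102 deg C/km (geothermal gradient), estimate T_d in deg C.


T_d = T_surf + grad * d / 1000
T_d = 19.338 + 46.102 * 3504.0 / 1000
T_d = 180.88 deg C


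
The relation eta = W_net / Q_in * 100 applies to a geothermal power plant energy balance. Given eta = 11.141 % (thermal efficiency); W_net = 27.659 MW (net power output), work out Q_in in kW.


Q_in = W_net / (eta / 100)
Q_in = 27.659 / (11.141 / 100)
Q_in = 248.2632 MW
Convert: 248.2632 MW * 1000.0 = 2.4826e+05 kW
Q_in = 2.4826e+05 kW


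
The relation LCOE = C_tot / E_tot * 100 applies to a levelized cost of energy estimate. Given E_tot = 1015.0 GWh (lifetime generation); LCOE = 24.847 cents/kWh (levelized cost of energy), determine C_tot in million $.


C_tot = LCOE / 100 * E_tot
C_tot = 24.847 / 100 * 1015.0
C_tot = 252.20 million $


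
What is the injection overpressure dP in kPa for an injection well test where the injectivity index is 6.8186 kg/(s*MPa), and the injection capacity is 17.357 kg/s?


dP = mdot * 1000 / II
dP = 17.357 * 1000 / 6.8186
dP = 2545.5 kPa


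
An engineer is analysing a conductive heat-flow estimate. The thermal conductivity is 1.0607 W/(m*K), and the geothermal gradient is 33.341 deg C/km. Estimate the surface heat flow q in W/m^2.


q = k * grad / 1000
q = 1.0607 * 33.341 / 1000
q = 0.035365 W/m^2


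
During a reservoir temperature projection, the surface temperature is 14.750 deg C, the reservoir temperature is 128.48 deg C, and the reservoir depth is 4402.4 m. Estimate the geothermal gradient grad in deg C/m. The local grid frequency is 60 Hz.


grad = (T_res - T_surf) / d * 1000
grad = (128.48 - 14.750) / 4402.4 * 1000
grad = 25.83364 deg C/km
Convert: 25.83364 deg C/km * 0.001 = 0.025834 deg C/m
grad = 0.025834 deg C/m


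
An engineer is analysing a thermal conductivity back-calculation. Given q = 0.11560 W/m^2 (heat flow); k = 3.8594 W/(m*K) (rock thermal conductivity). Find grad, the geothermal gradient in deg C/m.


grad = q / k * 1000
grad = 0.11560 / 3.8594 * 1000
grad = 29.95284 deg C/km
Convert: 29.95284 deg C/km * 0.001 = 0.029953 deg C/m
grad = 0.029953 deg C/m


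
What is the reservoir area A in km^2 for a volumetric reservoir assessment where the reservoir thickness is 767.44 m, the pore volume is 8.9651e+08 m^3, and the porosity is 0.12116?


A = Vp / (1e6 * hr * phi)
A = 8.9651e+08 / (1e6 * 767.44 * 0.12116)
A = 9.6417 km^2


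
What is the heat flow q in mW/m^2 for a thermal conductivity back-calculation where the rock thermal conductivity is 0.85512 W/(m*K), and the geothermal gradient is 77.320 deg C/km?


q = k * grad / 1000
q = 0.85512 * 77.320 / 1000
q = 0.06611788 W/m^2
Convert: 0.06611788 W/m^2 * 1000.0 = 66.118 mW/m^2
q = 66.118 mW/m^2


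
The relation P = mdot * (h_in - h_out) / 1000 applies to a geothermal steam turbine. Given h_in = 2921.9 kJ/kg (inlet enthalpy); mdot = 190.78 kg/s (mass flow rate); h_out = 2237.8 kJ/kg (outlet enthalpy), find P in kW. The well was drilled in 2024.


P = mdot * (h_in - h_out) / 1000
P = 190.78 * (2921.9 - 2237.8) / 1000
P = 130.5126 MW
Convert: 130.5126 MW * 1000.0 = 1.3051e+05 kW
P = 1.3051e+05 kW


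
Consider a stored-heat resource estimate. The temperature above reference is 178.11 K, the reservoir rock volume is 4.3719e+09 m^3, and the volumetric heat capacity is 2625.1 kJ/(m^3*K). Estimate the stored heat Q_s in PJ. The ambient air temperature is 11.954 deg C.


Q_s = Vr * rhoc * dT / 1e12
Q_s = 4.3719e+09 * 2625.1 * 178.11 / 1e12
Q_s = 2044.1 PJ


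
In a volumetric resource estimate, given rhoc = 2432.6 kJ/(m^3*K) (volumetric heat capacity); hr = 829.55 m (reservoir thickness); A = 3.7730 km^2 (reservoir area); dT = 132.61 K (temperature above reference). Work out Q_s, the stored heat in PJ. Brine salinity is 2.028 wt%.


Step 1: Vr = A*1e6*hr = 3.773*1e6*829.55 = 3.129892e+09 m^3
Step 2: Q_s = Vr*rhoc*dT/1e12 = 3.129892e+09*2432.6*132.61/1e12 = 1009.7 PJ
Q_s = 1009.7 PJ


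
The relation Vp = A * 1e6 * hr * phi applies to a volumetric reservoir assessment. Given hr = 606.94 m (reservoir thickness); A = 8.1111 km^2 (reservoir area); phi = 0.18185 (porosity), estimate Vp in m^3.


Vp = A * 1e6 * hr * phi
Vp = 8.1111 * 1e6 * 606.94 * 0.18185
Vp = 8.9524e+08 m^3


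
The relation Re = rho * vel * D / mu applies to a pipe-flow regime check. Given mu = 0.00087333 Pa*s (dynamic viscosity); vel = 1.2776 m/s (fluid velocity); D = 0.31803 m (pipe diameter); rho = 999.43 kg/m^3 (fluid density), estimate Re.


Re = rho * vel * D / mu
Re = 999.43 * 1.2776 * 0.31803 / 0.00087333
Re = 4.6498e+05


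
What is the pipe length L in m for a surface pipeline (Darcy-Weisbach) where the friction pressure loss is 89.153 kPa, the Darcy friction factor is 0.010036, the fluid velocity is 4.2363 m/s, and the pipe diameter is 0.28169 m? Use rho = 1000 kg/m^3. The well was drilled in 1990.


L = dP*1000*D / (f*rho*vel^2/2)
L = 89.153*1000*0.28169 / (0.010036*1000*4.2363^2/2)
L = 278.87 m


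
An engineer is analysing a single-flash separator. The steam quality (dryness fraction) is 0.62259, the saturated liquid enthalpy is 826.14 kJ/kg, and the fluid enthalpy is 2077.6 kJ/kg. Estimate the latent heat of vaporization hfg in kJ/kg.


hfg = (h - hf) / x
hfg = (2077.6 - 826.14) / 0.62259
hfg = 2010.1 kJ/kg


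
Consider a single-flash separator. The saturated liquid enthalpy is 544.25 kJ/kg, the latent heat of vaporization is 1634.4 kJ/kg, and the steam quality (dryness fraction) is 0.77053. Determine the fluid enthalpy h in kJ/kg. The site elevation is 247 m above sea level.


h = hf + x * hfg
h = 544.25 + 0.77053 * 1634.4
h = 1803.6 kJ/kg


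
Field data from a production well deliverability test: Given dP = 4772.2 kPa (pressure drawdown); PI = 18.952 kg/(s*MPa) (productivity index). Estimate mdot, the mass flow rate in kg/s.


mdot = PI * dP / 1000
mdot = 18.952 * 4772.2 / 1000
mdot = 90.443 kg/s


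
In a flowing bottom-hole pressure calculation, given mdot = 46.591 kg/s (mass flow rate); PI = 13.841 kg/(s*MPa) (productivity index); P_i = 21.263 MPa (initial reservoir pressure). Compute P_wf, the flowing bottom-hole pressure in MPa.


P_wf = P_i - mdot / PI
P_wf = 21.263 - 46.591 / 13.841
P_wf = 17.897 MPa


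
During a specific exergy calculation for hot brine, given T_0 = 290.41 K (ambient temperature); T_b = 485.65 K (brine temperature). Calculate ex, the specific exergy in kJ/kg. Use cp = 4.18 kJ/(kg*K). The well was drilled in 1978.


ex = cp * ((T_b - T_0) - T_0 * ln(T_b/T_0))
ex = 4.18 * ((485.65 - 290.41) - 290.41 * ln(485.65/290.41))
ex = 191.92 kJ/kg


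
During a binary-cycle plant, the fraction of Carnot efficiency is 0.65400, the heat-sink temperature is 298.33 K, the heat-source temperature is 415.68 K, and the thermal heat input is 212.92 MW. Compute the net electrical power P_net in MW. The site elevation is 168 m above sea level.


Step 1: eta = (1 - Tc/Th)*f = (1 - 298.33/415.68)*0.654 = 0.1846298
Step 2: P_net = eta * Q_in = 0.1846298 * 212.92 = 39.311 MW
P_net = 39.311 MW


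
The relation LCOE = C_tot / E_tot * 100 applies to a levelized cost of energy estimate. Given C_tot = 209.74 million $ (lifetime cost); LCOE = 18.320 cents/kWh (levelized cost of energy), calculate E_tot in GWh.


E_tot = C_tot / LCOE * 100
E_tot = 209.74 / 18.320 * 100
E_tot = 1144.9 GWh


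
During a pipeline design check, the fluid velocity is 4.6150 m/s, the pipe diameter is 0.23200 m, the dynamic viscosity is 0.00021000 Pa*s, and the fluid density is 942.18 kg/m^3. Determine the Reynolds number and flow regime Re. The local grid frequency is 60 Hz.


Step 1: Re = rho*vel*D/mu = 942.18*4.615*0.232/0.00021 = 4.8037e+06
Step 2: Re = 4.8037e+06 > 4000, so flow is turbulent.
Re = 4.8037e+06 (turbulent)


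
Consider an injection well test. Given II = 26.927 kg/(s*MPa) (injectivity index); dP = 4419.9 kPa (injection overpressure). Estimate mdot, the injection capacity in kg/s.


mdot = II * dP / 1000
mdot = 26.927 * 4419.9 / 1000
mdot = 119.01 kg/s


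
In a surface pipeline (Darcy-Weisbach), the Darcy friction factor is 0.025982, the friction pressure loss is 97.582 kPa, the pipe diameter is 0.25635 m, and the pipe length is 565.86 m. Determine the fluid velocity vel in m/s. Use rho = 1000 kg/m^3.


vel = sqrt(dP*1000*2*D / (f*L*rho))
vel = sqrt(97.582*1000*2*0.25635 / (0.025982*565.86*1000))
vel = 1.8447 m/s


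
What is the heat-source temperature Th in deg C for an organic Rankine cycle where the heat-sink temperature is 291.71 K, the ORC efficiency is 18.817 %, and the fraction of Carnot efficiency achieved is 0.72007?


Th = Tc / (1 - (eta_orc/100)/f)
Th = 291.71 / (1 - (18.817/100)/0.72007)
Th = 394.9081 K
Convert to deg C: 394.9081 - 273.15 = 121.76 deg C
Th = 121.76 deg C


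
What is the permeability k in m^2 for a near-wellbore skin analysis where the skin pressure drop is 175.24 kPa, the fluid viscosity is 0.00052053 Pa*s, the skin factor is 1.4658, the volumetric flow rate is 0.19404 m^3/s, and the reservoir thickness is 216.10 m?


k = S*q*mu / (2*pi*dP_s*1000*hr)
k = 1.4658*0.19404*0.00052053 / (2*pi*175.24*1000*216.10)
k = 6.2222e-13 m^2


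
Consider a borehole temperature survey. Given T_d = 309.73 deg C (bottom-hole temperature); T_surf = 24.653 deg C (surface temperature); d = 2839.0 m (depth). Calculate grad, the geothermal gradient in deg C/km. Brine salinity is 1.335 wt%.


grad = (T_d - T_surf) / d * 1000
grad = (309.73 - 24.653) / 2839.0 * 1000
grad = 100.41 deg C/km


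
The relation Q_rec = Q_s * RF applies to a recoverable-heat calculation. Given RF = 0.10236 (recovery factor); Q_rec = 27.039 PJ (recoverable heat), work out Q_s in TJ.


Q_s = Q_rec / RF
Q_s = 27.039 / 0.10236
Q_s = 264.1559 PJ
Convert: 264.1559 PJ * 1000.0 = 2.6416e+05 TJ
Q_s = 2.6416e+05 TJ


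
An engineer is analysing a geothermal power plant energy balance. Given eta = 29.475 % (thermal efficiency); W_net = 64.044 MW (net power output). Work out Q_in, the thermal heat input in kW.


Q_in = W_net / (eta / 100)
Q_in = 64.044 / (29.475 / 100)
Q_in = 217.2824 MW
Convert: 217.2824 MW * 1000.0 = 2.1728e+05 kW
Q_in = 2.1728e+05 kW


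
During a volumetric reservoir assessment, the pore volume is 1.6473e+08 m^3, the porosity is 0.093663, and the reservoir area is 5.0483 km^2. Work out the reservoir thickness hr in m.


hr = Vp / (A * 1e6 * phi)
hr = 1.6473e+08 / (5.0483 * 1e6 * 0.093663)
hr = 348.39 m


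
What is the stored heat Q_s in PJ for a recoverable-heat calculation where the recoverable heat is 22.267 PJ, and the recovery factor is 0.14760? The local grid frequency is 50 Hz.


Q_s = Q_rec / RF
Q_s = 22.267 / 0.14760
Q_s = 150.86 PJ


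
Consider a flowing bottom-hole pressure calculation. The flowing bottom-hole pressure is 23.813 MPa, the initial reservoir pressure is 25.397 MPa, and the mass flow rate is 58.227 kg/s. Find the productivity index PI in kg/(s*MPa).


PI = mdot / (P_i - P_wf)
PI = 58.227 / (25.397 - 23.813)
PI = 36.759 kg/(s*MPa)


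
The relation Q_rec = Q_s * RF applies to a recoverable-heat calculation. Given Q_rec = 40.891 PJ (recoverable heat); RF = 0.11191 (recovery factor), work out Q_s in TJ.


Q_s = Q_rec / RF
Q_s = 40.891 / 0.11191
Q_s = 365.3918 PJ
Convert: 365.3918 PJ * 1000.0 = 3.6539e+05 TJ
Q_s = 3.6539e+05 TJ


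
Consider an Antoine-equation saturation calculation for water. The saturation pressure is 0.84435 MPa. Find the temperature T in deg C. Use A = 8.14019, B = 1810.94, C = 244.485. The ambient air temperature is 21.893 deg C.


T = B / (A - log10(P_sat * 760 / 0.101325)) - C
T = 1810.94 / (8.14019 - log10(0.84435 * 760 / 0.101325)) - 244.485
T = 172.92 deg C


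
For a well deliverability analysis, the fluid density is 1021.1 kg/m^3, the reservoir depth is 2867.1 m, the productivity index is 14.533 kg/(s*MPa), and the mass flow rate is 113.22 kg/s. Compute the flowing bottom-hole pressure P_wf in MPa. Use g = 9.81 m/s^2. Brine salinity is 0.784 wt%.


Step 1: P_i = rho*g*h/1e6 = 1021.1*9.81*2867.1/1e6 = 28.71971 MPa
Step 2: P_wf = P_i - mdot/PI = 28.71971 - 113.22/14.533 = 20.929 MPa
P_wf = 20.929 MPa


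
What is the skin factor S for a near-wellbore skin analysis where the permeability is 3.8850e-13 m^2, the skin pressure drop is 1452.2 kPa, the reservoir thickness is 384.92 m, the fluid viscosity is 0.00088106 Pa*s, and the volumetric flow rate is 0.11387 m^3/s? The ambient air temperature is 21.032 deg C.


S = dP_s * 1000 * 2*pi*k*hr / (q*mu)
S = 1452.2 * 1000 * 2*pi*3.8850e-13*384.92 / (0.11387*0.00088106)
S = 13.600


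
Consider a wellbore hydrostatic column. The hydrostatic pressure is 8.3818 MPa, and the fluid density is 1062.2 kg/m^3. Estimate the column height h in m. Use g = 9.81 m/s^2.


h = P * 1e6 / (g * rho)
h = 8.3818 * 1e6 / (9.81 * 1062.2)
h = 804.38 m


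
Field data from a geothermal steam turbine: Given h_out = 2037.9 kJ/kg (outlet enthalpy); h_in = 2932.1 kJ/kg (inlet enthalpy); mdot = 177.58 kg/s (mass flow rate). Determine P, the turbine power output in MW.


P = mdot * (h_in - h_out) / 1000
P = 177.58 * (2932.1 - 2037.9) / 1000
P = 158.79 MW


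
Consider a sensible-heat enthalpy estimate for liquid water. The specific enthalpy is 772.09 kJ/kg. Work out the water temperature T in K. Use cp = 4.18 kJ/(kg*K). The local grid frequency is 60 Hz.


T = h / cp
T = 772.09 / 4.18
T = 184.7105 deg C
Convert to K: 184.7105 + 273.15 = 457.86 K
T = 457.86 K


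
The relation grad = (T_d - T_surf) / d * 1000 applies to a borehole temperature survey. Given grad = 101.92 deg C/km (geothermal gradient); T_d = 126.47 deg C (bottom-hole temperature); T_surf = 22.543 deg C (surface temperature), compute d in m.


d = (T_d - T_surf) / grad * 1000
d = (126.47 - 22.543) / 101.92 * 1000
d = 1019.7 m


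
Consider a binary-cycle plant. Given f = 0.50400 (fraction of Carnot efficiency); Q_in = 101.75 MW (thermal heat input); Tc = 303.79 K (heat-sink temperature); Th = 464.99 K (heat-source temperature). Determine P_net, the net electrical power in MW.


Step 1: eta = (1 - Tc/Th)*f = (1 - 303.79/464.99)*0.504 = 0.1747238
Step 2: P_net = eta * Q_in = 0.1747238 * 101.75 = 17.778 MW
P_net = 17.778 MW


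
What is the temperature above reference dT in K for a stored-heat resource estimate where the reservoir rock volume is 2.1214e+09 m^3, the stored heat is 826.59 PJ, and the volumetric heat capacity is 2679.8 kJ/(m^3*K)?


dT = Q_s * 1e12 / (Vr * rhoc)
dT = 826.59 * 1e12 / (2.1214e+09 * 2679.8)
dT = 145.40 K


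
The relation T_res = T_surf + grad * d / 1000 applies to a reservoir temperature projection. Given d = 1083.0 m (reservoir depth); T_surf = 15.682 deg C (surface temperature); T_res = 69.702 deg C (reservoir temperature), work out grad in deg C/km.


grad = (T_res - T_surf) / d * 1000
grad = (69.702 - 15.682) / 1083.0 * 1000
grad = 49.880 deg C/km


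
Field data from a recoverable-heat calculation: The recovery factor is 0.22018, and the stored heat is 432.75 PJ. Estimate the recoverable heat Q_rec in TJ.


Q_rec = Q_s * RF
Q_rec = 432.75 * 0.22018
Q_rec = 95.28289 PJ
Convert: 95.28289 PJ * 1000.0 = 95283 TJ
Q_rec = 95283 TJ


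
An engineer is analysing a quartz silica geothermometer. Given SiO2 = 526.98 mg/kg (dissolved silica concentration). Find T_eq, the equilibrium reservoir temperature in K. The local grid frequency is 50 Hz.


T_eq = 1309 / (5.19 - log10(SiO2)) - 273.15
T_eq = 1309 / (5.19 - log10(526.98)) - 273.15
T_eq = 257.1947 deg C
Convert to K: 257.1947 + 273.15 = 530.34 K
T_eq = 530.34 K


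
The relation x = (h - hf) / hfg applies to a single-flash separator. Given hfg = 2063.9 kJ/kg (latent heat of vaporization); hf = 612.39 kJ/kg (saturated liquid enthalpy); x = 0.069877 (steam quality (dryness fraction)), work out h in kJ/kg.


h = hf + x * hfg
h = 612.39 + 0.069877 * 2063.9
h = 756.61 kJ/kg


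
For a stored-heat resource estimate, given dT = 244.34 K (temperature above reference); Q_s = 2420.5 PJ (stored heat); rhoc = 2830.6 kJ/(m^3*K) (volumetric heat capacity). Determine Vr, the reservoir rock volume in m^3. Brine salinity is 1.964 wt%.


Vr = Q_s * 1e12 / (rhoc * dT)
Vr = 2420.5 * 1e12 / (2830.6 * 244.34)
Vr = 3.4997e+09 m^3


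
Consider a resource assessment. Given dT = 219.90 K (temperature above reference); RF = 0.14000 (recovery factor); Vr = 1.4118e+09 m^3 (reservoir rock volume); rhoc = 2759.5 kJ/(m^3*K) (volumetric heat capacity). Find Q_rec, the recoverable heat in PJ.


Step 1: Q_s = Vr*rhoc*dT/1e12 = 1.4118e+09*2759.5*219.9/1e12 = 856.7001 PJ
Step 2: Q_rec = Q_s * RF = 856.7001 * 0.14 = 119.94 PJ
Q_rec = 119.94 PJ


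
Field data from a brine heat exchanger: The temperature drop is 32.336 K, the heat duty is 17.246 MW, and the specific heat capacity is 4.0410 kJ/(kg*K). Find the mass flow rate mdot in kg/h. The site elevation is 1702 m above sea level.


mdot = Q * 1000 / (cp * dT)
mdot = 17.246 * 1000 / (4.0410 * 32.336)
mdot = 131.9816 kg/s
Convert: 131.9816 kg/s * 3600.0 = 4.7513e+05 kg/h
mdot = 4.7513e+05 kg/h


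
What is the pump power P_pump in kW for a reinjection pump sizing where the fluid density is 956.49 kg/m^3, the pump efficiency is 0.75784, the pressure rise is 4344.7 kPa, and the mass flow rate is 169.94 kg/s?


P_pump = mdot * dP / (rho * eta)
P_pump = 169.94 * 4344.7 / (956.49 * 0.75784)
P_pump = 1018.6 kW


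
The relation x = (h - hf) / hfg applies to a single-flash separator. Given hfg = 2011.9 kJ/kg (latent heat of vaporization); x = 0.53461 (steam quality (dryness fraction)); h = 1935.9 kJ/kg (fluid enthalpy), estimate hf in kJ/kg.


hf = h - x * hfg
hf = 1935.9 - 0.53461 * 2011.9
hf = 860.32 kJ/kg


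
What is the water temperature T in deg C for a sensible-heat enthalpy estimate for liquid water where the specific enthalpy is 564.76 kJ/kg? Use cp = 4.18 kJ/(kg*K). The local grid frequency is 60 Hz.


T = h / cp
T = 564.76 / 4.18
T = 135.11 deg C


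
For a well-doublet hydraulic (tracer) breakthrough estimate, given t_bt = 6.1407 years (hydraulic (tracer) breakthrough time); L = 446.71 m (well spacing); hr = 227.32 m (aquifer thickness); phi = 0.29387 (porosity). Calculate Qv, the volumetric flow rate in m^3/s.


Qv = pi*hr*phi*L^2 / (3*t_bt*365.25*86400)
Qv = pi*227.32*0.29387*446.71^2 / (3*6.1407*365.25*86400)
Qv = 0.072036 m^3/s


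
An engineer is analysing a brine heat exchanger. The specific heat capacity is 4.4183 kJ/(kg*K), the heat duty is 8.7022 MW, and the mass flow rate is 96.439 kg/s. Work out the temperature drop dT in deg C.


dT = Q * 1000 / (mdot * cp)
dT = 8.7022 * 1000 / (96.439 * 4.4183)
dT = 20.42308 K
Convert (temperature difference, 1 K = 1 deg C): 20.42308 K = 20.42308 deg C
dT = 20.423 deg C


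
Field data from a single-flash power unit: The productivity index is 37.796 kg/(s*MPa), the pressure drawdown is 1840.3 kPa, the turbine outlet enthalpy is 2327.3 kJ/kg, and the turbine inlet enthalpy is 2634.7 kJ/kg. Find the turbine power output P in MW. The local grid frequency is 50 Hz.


Step 1: mdot = PI * dP / 1000 = 37.796 * 1840.3 / 1000 = 69.55598 kg/s
Step 2: P = mdot*(h_in - h_out)/1000 = 69.55598*(2634.7 - 2327.3)/1000 = 21.382 MW
P = 21.382 MW


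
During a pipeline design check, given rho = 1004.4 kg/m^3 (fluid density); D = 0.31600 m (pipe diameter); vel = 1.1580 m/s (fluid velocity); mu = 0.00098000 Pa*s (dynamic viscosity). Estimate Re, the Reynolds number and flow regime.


Step 1: Re = rho*vel*D/mu = 1004.4*1.158*0.316/0.00098 = 3.7504e+05
Step 2: Re = 3.7504e+05 > 4000, so flow is turbulent.
Re = 3.7504e+05 (turbulent)


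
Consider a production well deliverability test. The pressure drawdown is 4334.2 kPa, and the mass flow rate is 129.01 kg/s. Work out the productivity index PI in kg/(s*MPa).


PI = mdot * 1000 / dP
PI = 129.01 * 1000 / 4334.2
PI = 29.766 kg/(s*MPa)


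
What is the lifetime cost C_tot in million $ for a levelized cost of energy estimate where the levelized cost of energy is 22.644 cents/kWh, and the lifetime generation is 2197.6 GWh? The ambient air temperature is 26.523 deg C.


C_tot = LCOE / 100 * E_tot
C_tot = 22.644 / 100 * 2197.6
C_tot = 497.62 million $


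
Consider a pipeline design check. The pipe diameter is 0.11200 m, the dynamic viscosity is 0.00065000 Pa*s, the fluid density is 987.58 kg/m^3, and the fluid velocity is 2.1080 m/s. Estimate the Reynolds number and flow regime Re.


Step 1: Re = rho*vel*D/mu = 987.58*2.108*0.112/0.00065 = 3.5871e+05
Step 2: Re = 3.5871e+05 > 4000, so flow is turbulent.
Re = 3.5871e+05 (turbulent)


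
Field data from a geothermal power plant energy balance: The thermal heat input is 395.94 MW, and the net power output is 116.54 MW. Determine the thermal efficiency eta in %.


eta = W_net / Q_in * 100
eta = 116.54 / 395.94 * 100
eta = 29.434 %


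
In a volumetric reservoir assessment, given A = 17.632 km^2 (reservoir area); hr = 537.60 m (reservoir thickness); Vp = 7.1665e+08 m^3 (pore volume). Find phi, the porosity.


phi = Vp / (A * 1e6 * hr)
phi = 7.1665e+08 / (17.632 * 1e6 * 537.60)
phi = 0.075604


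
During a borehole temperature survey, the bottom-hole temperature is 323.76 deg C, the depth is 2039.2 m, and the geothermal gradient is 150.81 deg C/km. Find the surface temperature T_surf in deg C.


T_surf = T_d - grad * d / 1000
T_surf = 323.76 - 150.81 * 2039.2 / 1000
T_surf = 16.228 deg C


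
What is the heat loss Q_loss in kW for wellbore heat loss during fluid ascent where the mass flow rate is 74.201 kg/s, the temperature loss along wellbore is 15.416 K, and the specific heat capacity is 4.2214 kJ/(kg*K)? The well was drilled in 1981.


Q_loss = mdot * cp * dT
Q_loss = 74.201 * 4.2214 * 15.416
Q_loss = 4828.8 kW


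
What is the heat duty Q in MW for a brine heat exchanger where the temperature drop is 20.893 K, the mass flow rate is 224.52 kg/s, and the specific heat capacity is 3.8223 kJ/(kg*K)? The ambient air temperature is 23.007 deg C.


Q = mdot * cp * dT / 1000
Q = 224.52 * 3.8223 * 20.893 / 1000
Q = 17.930 MW


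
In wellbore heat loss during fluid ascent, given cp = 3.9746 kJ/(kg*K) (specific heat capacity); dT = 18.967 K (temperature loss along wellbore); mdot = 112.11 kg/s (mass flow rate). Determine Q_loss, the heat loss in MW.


Q_loss = mdot * cp * dT
Q_loss = 112.11 * 3.9746 * 18.967
Q_loss = 8451.551 kW
Convert: 8451.551 kW * 0.001 = 8.4516 MW
Q_loss = 8.4516 MW


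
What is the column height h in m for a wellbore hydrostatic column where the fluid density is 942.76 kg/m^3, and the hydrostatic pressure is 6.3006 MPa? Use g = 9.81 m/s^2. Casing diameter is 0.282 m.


h = P * 1e6 / (g * rho)
h = 6.3006 * 1e6 / (9.81 * 942.76)
h = 681.26 m


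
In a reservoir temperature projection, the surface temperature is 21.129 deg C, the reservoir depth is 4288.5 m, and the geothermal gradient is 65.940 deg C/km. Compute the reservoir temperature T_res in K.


T_res = T_surf + grad * d / 1000
T_res = 21.129 + 65.940 * 4288.5 / 1000
T_res = 303.9127 deg C
Convert to K: 303.9127 + 273.15 = 577.06 K
T_res = 577.06 K


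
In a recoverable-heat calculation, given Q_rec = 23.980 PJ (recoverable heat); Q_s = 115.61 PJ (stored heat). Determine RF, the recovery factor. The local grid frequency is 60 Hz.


RF = Q_rec / Q_s
RF = 23.980 / 115.61
RF = 0.20742


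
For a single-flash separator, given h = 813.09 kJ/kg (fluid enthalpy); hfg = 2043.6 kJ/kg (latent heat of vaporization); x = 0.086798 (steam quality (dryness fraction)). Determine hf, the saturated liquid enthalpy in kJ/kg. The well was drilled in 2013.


hf = h - x * hfg
hf = 813.09 - 0.086798 * 2043.6
hf = 635.71 kJ/kg


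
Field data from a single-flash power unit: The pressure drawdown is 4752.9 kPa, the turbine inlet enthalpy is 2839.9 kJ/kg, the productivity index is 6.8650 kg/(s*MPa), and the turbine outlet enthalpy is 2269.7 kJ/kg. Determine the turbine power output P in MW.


Step 1: mdot = PI * dP / 1000 = 6.865 * 4752.9 / 1000 = 32.62866 kg/s
Step 2: P = mdot*(h_in - h_out)/1000 = 32.62866*(2839.9 - 2269.7)/1000 = 18.605 MW
P = 18.605 MW


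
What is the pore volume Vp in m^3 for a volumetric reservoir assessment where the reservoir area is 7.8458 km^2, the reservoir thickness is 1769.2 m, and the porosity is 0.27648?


Vp = A * 1e6 * hr * phi
Vp = 7.8458 * 1e6 * 1769.2 * 0.27648
Vp = 3.8378e+09 m^3


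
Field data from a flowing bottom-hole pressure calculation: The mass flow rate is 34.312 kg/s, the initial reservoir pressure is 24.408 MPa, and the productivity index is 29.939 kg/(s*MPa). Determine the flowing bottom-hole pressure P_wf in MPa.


P_wf = P_i - mdot / PI
P_wf = 24.408 - 34.312 / 29.939
P_wf = 23.262 MPa


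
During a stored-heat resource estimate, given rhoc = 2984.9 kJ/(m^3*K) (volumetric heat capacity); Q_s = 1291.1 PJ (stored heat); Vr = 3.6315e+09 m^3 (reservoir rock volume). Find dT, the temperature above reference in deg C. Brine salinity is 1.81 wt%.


dT = Q_s * 1e12 / (Vr * rhoc)
dT = 1291.1 * 1e12 / (3.6315e+09 * 2984.9)
dT = 119.1089 K
Convert (temperature difference, 1 K = 1 deg C): 119.1089 K = 119.1089 deg C
dT = 119.11 deg C


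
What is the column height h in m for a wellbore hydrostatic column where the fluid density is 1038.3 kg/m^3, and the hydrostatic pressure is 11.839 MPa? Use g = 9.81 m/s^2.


h = P * 1e6 / (g * rho)
h = 11.839 * 1e6 / (9.81 * 1038.3)
h = 1162.3 m
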